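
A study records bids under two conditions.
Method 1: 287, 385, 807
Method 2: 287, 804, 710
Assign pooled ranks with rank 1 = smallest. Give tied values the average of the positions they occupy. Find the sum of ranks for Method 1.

Sorted (ascending): 287, 287, 385, 710, 804, 807
The 2 values of 287 occupy positions 1–2 → average rank (1+2)/2 = 1.5.
Method 1 values → pooled ranks: 287→1.5, 385→3, 807→6
Rank sum = 1.5 + 3 + 6 = 10.5

10.5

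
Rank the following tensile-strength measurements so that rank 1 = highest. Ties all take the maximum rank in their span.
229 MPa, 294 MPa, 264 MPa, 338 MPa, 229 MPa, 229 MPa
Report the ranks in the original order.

Sorted (descending): 338, 294, 264, 229, 229, 229
The 3 values of 229 occupy positions 4–6 → each gets rank 6.

6, 2, 3, 1, 6, 6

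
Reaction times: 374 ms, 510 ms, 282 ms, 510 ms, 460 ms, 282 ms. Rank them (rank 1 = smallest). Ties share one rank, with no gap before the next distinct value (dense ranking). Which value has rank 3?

Sorted (ascending): 282, 282, 374, 460, 510, 510
The 2 values of 282 share dense rank 1.
The 2 values of 510 share dense rank 4.
Remaining distinct values take the next consecutive integers.
Rank 3 → value 460.

460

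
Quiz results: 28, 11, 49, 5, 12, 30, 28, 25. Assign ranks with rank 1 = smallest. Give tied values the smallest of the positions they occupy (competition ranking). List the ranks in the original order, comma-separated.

Sorted (ascending): 5, 11, 12, 25, 28, 28, 30, 49
The 2 values of 28 occupy positions 5–6 → each gets rank 5.

5, 2, 8, 1, 3, 7, 5, 4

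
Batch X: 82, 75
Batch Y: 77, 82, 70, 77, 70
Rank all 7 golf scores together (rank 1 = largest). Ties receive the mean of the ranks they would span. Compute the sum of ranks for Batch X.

Sorted (descending): 82, 82, 77, 77, 75, 70, 70
The 2 values of 82 occupy positions 1–2 → average rank (1+2)/2 = 1.5.
The 2 values of 77 occupy positions 3–4 → average rank (3+4)/2 = 3.5.
The 2 values of 70 occupy positions 6–7 → average rank (6+7)/2 = 6.5.
Batch X values → pooled ranks: 82→1.5, 75→5
Rank sum = 1.5 + 5 = 6.5

6.5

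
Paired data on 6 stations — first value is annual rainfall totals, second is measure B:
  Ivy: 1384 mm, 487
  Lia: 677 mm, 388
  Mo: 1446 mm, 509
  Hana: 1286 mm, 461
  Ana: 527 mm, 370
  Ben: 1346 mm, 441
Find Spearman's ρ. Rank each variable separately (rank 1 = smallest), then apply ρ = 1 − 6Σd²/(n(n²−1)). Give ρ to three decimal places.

Ranks of variable 1: 5, 2, 6, 3, 1, 4
Ranks of variable 2: 5, 2, 6, 4, 1, 3
d = r₁ − r₂: 0, 0, 0, -1, 0, 1
d²: 0, 0, 0, 1, 0, 1; Σd² = 2
ρ = 1 − 6·2/(6·35) = 1 − 12/210 = 0.943

0.943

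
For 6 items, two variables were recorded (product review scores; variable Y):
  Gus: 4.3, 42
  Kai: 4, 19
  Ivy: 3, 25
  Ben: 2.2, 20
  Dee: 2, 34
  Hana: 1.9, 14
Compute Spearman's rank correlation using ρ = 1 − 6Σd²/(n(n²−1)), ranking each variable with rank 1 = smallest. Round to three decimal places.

Ranks of variable 1: 6, 5, 4, 3, 2, 1
Ranks of variable 2: 6, 2, 4, 3, 5, 1
d = r₁ − r₂: 0, 3, 0, 0, -3, 0
d²: 0, 9, 0, 0, 9, 0; Σd² = 18
ρ = 1 − 6·18/(6·35) = 1 − 108/210 = 0.486

0.486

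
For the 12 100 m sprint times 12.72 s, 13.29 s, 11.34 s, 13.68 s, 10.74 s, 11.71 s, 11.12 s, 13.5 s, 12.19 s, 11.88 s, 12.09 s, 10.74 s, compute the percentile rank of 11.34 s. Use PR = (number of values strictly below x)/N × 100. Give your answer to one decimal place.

N = 12.
Strictly below 11.34: 3. Equal to 11.34: 1.
PR = 3/12 × 100 = 25.0

25.0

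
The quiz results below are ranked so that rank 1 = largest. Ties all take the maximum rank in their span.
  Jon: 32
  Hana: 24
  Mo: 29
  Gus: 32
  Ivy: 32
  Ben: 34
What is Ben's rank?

Sorted (descending): 34, 32, 32, 32, 29, 24
The 3 values of 32 occupy positions 2–4 → each gets rank 4.
Ben has value 34 → rank 1.

1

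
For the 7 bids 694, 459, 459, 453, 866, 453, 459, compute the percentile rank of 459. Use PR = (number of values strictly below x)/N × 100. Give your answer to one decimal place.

N = 7.
Strictly below 459: 2. Equal to 459: 3.
PR = 2/7 × 100 = 28.6

28.6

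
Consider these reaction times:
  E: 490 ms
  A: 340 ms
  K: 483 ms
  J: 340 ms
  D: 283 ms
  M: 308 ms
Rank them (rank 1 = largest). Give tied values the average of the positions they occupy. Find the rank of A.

Sorted (descending): 490, 483, 340, 340, 308, 283
The 2 values of 340 occupy positions 3–4 → average rank (3+4)/2 = 3.5.
A has value 340 ms → rank 3.5.

3.5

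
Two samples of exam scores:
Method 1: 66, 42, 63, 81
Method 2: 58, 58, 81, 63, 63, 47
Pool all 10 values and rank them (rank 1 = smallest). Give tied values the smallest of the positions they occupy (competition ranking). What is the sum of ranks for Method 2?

Sorted (ascending): 42, 47, 58, 58, 63, 63, 63, 66, 81, 81
The 2 values of 58 occupy positions 3–4 → each gets rank 3.
The 3 values of 63 occupy positions 5–7 → each gets rank 5.
The 2 values of 81 occupy positions 9–10 → each gets rank 9.
Method 2 values → pooled ranks: 58→3, 58→3, 81→9, 63→5, 63→5, 47→2
Rank sum = 3 + 3 + 9 + 5 + 5 + 2 = 27

27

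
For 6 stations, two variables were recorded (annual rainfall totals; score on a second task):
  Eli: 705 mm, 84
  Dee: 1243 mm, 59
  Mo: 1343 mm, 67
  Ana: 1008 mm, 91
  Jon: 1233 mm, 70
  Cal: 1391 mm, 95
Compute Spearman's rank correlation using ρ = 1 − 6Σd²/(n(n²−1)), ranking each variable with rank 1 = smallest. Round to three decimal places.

Ranks of variable 1: 1, 4, 5, 2, 3, 6
Ranks of variable 2: 4, 1, 2, 5, 3, 6
d = r₁ − r₂: -3, 3, 3, -3, 0, 0
d²: 9, 9, 9, 9, 0, 0; Σd² = 36
ρ = 1 − 6·36/(6·35) = 1 − 216/210 = -0.029

-0.029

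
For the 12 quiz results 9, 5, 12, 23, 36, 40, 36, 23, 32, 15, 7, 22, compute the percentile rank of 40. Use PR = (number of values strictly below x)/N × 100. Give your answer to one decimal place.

91.7

N = 12.
Strictly below 40: 11. Equal to 40: 1.
PR = 11/12 × 100 = 91.7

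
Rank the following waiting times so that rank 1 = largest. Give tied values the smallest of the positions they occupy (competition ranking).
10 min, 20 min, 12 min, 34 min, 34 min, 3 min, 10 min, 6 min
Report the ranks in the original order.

5, 3, 4, 1, 1, 8, 5, 7

Sorted (descending): 34, 34, 20, 12, 10, 10, 6, 3
The 2 values of 34 occupy positions 1–2 → each gets rank 1.
The 2 values of 10 occupy positions 5–6 → each gets rank 5.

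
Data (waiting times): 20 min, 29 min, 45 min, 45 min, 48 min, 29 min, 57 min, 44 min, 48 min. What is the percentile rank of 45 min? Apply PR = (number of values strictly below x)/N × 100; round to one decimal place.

N = 9.
Strictly below 45: 4. Equal to 45: 2.
PR = 4/9 × 100 = 44.4

44.4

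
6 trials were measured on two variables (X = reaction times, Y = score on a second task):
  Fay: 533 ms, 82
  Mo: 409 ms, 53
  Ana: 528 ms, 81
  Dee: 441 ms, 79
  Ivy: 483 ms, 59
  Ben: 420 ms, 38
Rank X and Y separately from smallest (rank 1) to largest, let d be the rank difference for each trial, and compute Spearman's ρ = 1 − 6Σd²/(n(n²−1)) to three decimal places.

Ranks of variable 1: 6, 1, 5, 3, 4, 2
Ranks of variable 2: 6, 2, 5, 4, 3, 1
d = r₁ − r₂: 0, -1, 0, -1, 1, 1
d²: 0, 1, 0, 1, 1, 1; Σd² = 4
ρ = 1 − 6·4/(6·35) = 1 − 24/210 = 0.886

0.886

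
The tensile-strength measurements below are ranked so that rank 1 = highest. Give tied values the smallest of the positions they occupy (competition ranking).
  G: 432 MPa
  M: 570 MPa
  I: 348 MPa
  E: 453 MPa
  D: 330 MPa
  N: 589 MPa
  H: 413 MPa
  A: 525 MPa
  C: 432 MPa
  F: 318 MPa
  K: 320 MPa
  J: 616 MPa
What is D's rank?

10

Sorted (descending): 616, 589, 570, 525, 453, 432, 432, 413, 348, 330, 320, 318
The 2 values of 432 occupy positions 6–7 → each gets rank 6.
D has value 330 MPa → rank 10.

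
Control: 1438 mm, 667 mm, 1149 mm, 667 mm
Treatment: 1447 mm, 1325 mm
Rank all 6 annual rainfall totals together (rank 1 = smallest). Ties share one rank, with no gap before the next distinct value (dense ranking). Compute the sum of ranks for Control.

8

Sorted (ascending): 667, 667, 1149, 1325, 1438, 1447
The 2 values of 667 share dense rank 1.
Remaining distinct values take the next consecutive integers.
Control values → pooled ranks: 1438→4, 667→1, 1149→2, 667→1
Rank sum = 4 + 1 + 2 + 1 = 8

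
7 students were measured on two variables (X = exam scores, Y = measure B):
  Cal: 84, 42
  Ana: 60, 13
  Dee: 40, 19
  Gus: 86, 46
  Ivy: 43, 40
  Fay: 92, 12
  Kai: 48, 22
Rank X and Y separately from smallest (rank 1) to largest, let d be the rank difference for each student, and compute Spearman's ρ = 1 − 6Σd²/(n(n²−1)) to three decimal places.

Ranks of variable 1: 5, 4, 1, 6, 2, 7, 3
Ranks of variable 2: 6, 2, 3, 7, 5, 1, 4
d = r₁ − r₂: -1, 2, -2, -1, -3, 6, -1
d²: 1, 4, 4, 1, 9, 36, 1; Σd² = 56
ρ = 1 − 6·56/(7·48) = 1 − 336/336 = 0.000

0.000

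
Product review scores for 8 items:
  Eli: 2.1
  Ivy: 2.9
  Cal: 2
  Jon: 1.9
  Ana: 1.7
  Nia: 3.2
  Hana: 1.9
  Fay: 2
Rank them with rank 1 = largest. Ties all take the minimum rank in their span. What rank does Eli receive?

3

Sorted (descending): 3.2, 2.9, 2.1, 2, 2, 1.9, 1.9, 1.7
The 2 values of 2 occupy positions 4–5 → each gets rank 4.
The 2 values of 1.9 occupy positions 6–7 → each gets rank 6.
Eli has value 2.1 → rank 3.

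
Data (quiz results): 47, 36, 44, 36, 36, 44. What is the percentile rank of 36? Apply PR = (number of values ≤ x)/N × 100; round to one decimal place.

N = 6.
Strictly below 36: 0. Equal to 36: 3.
PR = 3/6 × 100 = 50.0

50.0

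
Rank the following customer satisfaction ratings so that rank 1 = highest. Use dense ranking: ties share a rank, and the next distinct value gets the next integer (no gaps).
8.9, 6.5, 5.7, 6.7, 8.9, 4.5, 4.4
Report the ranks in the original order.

1, 3, 4, 2, 1, 5, 6

Sorted (descending): 8.9, 8.9, 6.7, 6.5, 5.7, 4.5, 4.4
The 2 values of 8.9 share dense rank 1.
Remaining distinct values take the next consecutive integers.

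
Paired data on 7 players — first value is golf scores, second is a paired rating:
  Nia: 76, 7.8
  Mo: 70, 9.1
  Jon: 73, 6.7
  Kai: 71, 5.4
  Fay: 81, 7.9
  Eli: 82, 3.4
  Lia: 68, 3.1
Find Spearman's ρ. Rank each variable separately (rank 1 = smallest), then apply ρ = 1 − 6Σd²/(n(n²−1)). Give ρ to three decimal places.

Ranks of variable 1: 5, 2, 4, 3, 6, 7, 1
Ranks of variable 2: 5, 7, 4, 3, 6, 2, 1
d = r₁ − r₂: 0, -5, 0, 0, 0, 5, 0
d²: 0, 25, 0, 0, 0, 25, 0; Σd² = 50
ρ = 1 − 6·50/(7·48) = 1 − 300/336 = 0.107

0.107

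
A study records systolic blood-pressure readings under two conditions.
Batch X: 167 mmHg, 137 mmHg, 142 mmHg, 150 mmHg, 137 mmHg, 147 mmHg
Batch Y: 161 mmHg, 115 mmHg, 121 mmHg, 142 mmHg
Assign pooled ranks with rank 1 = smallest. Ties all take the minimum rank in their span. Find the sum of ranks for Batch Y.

Sorted (ascending): 115, 121, 137, 137, 142, 142, 147, 150, 161, 167
The 2 values of 137 occupy positions 3–4 → each gets rank 3.
The 2 values of 142 occupy positions 5–6 → each gets rank 5.
Batch Y values → pooled ranks: 161→9, 115→1, 121→2, 142→5
Rank sum = 9 + 1 + 2 + 5 = 17

17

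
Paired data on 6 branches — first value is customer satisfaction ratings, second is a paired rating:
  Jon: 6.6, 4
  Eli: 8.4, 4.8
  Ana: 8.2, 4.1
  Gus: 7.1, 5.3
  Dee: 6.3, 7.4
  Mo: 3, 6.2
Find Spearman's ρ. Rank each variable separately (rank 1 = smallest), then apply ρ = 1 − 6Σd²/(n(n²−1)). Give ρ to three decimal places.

-0.543

Ranks of variable 1: 3, 6, 5, 4, 2, 1
Ranks of variable 2: 1, 3, 2, 4, 6, 5
d = r₁ − r₂: 2, 3, 3, 0, -4, -4
d²: 4, 9, 9, 0, 16, 16; Σd² = 54
ρ = 1 − 6·54/(6·35) = 1 − 324/210 = -0.543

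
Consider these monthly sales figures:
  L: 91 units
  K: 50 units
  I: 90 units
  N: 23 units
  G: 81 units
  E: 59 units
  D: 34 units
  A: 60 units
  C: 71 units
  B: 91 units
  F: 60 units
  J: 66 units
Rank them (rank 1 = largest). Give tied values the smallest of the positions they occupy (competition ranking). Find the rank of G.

4

Sorted (descending): 91, 91, 90, 81, 71, 66, 60, 60, 59, 50, 34, 23
The 2 values of 91 occupy positions 1–2 → each gets rank 1.
The 2 values of 60 occupy positions 7–8 → each gets rank 7.
G has value 81 units → rank 4.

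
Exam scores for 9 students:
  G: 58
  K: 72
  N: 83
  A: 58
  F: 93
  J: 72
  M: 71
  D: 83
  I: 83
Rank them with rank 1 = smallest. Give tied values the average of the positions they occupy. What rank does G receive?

Sorted (ascending): 58, 58, 71, 72, 72, 83, 83, 83, 93
The 2 values of 58 occupy positions 1–2 → average rank (1+2)/2 = 1.5.
The 2 values of 72 occupy positions 4–5 → average rank (4+5)/2 = 4.5.
The 3 values of 83 occupy positions 6–8 → average rank 7.
G has value 58 → rank 1.5.

1.5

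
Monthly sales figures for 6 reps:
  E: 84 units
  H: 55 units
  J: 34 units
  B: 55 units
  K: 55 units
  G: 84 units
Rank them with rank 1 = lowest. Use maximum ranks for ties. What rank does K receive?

4

Sorted (ascending): 34, 55, 55, 55, 84, 84
The 3 values of 55 occupy positions 2–4 → each gets rank 4.
The 2 values of 84 occupy positions 5–6 → each gets rank 6.
K has value 55 units → rank 4.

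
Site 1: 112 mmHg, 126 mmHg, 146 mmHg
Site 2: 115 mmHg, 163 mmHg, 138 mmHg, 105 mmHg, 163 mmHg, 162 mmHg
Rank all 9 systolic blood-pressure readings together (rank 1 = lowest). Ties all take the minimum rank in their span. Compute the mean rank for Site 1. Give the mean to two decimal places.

Sorted (ascending): 105, 112, 115, 126, 138, 146, 162, 163, 163
The 2 values of 163 occupy positions 8–9 → each gets rank 8.
Site 1 values → pooled ranks: 112→2, 126→4, 146→6
Mean rank = (2 + 4 + 6) / 3 = 4.00

4.00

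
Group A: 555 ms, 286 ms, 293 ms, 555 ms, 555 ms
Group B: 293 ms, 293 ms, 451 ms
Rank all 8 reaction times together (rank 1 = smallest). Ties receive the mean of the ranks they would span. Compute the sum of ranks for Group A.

25

Sorted (ascending): 286, 293, 293, 293, 451, 555, 555, 555
The 3 values of 293 occupy positions 2–4 → average rank 3.
The 3 values of 555 occupy positions 6–8 → average rank 7.
Group A values → pooled ranks: 555→7, 286→1, 293→3, 555→7, 555→7
Rank sum = 7 + 1 + 3 + 7 + 7 = 25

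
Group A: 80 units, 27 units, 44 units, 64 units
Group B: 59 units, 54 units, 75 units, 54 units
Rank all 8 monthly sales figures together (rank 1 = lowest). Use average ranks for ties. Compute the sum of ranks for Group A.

17

Sorted (ascending): 27, 44, 54, 54, 59, 64, 75, 80
The 2 values of 54 occupy positions 3–4 → average rank (3+4)/2 = 3.5.
Group A values → pooled ranks: 80→8, 27→1, 44→2, 64→6
Rank sum = 8 + 1 + 2 + 6 = 17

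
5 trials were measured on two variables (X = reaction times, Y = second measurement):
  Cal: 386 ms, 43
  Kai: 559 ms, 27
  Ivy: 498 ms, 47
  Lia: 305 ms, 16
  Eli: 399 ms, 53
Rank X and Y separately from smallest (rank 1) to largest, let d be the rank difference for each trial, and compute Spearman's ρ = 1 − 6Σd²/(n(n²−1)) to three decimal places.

0.300

Ranks of variable 1: 2, 5, 4, 1, 3
Ranks of variable 2: 3, 2, 4, 1, 5
d = r₁ − r₂: -1, 3, 0, 0, -2
d²: 1, 9, 0, 0, 4; Σd² = 14
ρ = 1 − 6·14/(5·24) = 1 − 84/120 = 0.300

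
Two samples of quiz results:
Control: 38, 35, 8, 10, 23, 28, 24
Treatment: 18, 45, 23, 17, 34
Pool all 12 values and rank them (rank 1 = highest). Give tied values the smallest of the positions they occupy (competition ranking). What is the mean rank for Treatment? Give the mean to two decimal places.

6.20

Sorted (descending): 45, 38, 35, 34, 28, 24, 23, 23, 18, 17, 10, 8
The 2 values of 23 occupy positions 7–8 → each gets rank 7.
Treatment values → pooled ranks: 18→9, 45→1, 23→7, 17→10, 34→4
Mean rank = (9 + 1 + 7 + 10 + 4) / 5 = 6.20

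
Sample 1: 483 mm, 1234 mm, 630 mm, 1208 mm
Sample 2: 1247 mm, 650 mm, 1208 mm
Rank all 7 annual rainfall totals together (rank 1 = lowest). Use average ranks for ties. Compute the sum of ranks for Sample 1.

13.5

Sorted (ascending): 483, 630, 650, 1208, 1208, 1234, 1247
The 2 values of 1208 occupy positions 4–5 → average rank (4+5)/2 = 4.5.
Sample 1 values → pooled ranks: 483→1, 1234→6, 630→2, 1208→4.5
Rank sum = 1 + 6 + 2 + 4.5 = 13.5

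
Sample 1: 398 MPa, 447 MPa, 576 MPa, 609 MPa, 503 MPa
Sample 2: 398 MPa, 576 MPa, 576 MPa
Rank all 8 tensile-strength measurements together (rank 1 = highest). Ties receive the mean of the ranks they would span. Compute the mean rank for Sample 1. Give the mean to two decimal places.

4.50

Sorted (descending): 609, 576, 576, 576, 503, 447, 398, 398
The 3 values of 576 occupy positions 2–4 → average rank 3.
The 2 values of 398 occupy positions 7–8 → average rank (7+8)/2 = 7.5.
Sample 1 values → pooled ranks: 398→7.5, 447→6, 576→3, 609→1, 503→5
Mean rank = (7.5 + 6 + 3 + 1 + 5) / 5 = 4.50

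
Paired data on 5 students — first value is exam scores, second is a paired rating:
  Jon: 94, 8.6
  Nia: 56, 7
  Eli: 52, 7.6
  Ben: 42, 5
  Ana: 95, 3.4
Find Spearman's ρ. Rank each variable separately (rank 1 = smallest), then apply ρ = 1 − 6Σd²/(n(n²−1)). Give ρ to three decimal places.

Ranks of variable 1: 4, 3, 2, 1, 5
Ranks of variable 2: 5, 3, 4, 2, 1
d = r₁ − r₂: -1, 0, -2, -1, 4
d²: 1, 0, 4, 1, 16; Σd² = 22
ρ = 1 − 6·22/(5·24) = 1 − 132/120 = -0.100

-0.100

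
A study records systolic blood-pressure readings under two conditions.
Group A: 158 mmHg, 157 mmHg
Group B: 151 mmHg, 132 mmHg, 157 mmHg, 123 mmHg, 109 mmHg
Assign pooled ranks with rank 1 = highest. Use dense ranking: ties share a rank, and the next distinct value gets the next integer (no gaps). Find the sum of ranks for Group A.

Sorted (descending): 158, 157, 157, 151, 132, 123, 109
The 2 values of 157 share dense rank 2.
Remaining distinct values take the next consecutive integers.
Group A values → pooled ranks: 158→1, 157→2
Rank sum = 1 + 2 = 3

3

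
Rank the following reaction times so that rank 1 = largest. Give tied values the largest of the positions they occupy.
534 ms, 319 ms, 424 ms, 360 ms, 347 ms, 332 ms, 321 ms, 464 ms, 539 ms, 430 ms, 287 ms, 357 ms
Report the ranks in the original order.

2, 11, 5, 6, 8, 9, 10, 3, 1, 4, 12, 7

Sorted (descending): 539, 534, 464, 430, 424, 360, 357, 347, 332, 321, 319, 287
No ties — each value takes its position as its rank.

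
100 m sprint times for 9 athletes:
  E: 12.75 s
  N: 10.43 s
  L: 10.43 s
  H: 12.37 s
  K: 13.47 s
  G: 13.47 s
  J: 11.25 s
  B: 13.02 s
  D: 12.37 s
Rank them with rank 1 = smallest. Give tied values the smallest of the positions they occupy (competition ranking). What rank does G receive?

Sorted (ascending): 10.43, 10.43, 11.25, 12.37, 12.37, 12.75, 13.02, 13.47, 13.47
The 2 values of 10.43 occupy positions 1–2 → each gets rank 1.
The 2 values of 12.37 occupy positions 4–5 → each gets rank 4.
The 2 values of 13.47 occupy positions 8–9 → each gets rank 8.
G has value 13.47 s → rank 8.

8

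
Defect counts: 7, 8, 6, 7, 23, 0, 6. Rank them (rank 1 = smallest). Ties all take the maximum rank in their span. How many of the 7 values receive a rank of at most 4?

Sorted (ascending): 0, 6, 6, 7, 7, 8, 23
The 2 values of 6 occupy positions 2–3 → each gets rank 3.
The 2 values of 7 occupy positions 4–5 → each gets rank 5.
Ranks ≤ 4: {1, 3, 3} → 3 values.

3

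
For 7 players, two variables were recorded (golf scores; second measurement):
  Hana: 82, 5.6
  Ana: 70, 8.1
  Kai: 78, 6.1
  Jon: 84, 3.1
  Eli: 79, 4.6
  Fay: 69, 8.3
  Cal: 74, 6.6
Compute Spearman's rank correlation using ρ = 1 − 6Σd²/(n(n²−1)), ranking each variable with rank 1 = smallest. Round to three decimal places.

-0.964

Ranks of variable 1: 6, 2, 4, 7, 5, 1, 3
Ranks of variable 2: 3, 6, 4, 1, 2, 7, 5
d = r₁ − r₂: 3, -4, 0, 6, 3, -6, -2
d²: 9, 16, 0, 36, 9, 36, 4; Σd² = 110
ρ = 1 − 6·110/(7·48) = 1 − 660/336 = -0.964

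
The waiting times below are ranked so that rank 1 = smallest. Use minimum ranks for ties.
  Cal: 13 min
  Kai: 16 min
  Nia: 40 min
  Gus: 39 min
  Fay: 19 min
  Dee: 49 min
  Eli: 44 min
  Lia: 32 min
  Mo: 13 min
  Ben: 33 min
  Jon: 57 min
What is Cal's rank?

1

Sorted (ascending): 13, 13, 16, 19, 32, 33, 39, 40, 44, 49, 57
The 2 values of 13 occupy positions 1–2 → each gets rank 1.
Cal has value 13 min → rank 1.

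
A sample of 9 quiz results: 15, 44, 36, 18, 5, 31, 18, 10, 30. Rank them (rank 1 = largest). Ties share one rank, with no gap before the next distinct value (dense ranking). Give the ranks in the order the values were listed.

Sorted (descending): 44, 36, 31, 30, 18, 18, 15, 10, 5
The 2 values of 18 share dense rank 5.
Remaining distinct values take the next consecutive integers.

6, 1, 2, 5, 8, 3, 5, 7, 4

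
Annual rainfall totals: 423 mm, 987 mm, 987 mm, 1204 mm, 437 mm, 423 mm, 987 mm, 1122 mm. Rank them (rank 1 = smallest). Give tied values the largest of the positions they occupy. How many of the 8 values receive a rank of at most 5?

3

Sorted (ascending): 423, 423, 437, 987, 987, 987, 1122, 1204
The 2 values of 423 occupy positions 1–2 → each gets rank 2.
The 3 values of 987 occupy positions 4–6 → each gets rank 6.
Ranks ≤ 5: {2, 2, 3} → 3 values.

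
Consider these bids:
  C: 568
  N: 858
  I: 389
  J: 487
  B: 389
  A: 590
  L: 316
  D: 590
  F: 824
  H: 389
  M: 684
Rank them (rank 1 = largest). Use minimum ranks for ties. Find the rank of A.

4

Sorted (descending): 858, 824, 684, 590, 590, 568, 487, 389, 389, 389, 316
The 2 values of 590 occupy positions 4–5 → each gets rank 4.
The 3 values of 389 occupy positions 8–10 → each gets rank 8.
A has value 590 → rank 4.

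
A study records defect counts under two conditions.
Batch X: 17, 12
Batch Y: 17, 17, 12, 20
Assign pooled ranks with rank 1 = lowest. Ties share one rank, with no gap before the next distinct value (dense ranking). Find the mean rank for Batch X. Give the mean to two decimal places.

1.50

Sorted (ascending): 12, 12, 17, 17, 17, 20
The 2 values of 12 share dense rank 1.
The 3 values of 17 share dense rank 2.
Remaining distinct values take the next consecutive integers.
Batch X values → pooled ranks: 17→2, 12→1
Mean rank = (2 + 1) / 2 = 1.50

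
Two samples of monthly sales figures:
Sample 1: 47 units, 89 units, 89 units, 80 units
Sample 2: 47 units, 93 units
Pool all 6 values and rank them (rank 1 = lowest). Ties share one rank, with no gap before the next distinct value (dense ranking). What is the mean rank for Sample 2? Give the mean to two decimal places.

Sorted (ascending): 47, 47, 80, 89, 89, 93
The 2 values of 47 share dense rank 1.
The 2 values of 89 share dense rank 3.
Remaining distinct values take the next consecutive integers.
Sample 2 values → pooled ranks: 47→1, 93→4
Mean rank = (1 + 4) / 2 = 2.50

2.50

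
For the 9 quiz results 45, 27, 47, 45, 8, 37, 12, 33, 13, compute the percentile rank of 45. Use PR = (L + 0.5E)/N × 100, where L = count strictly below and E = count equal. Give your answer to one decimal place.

N = 9.
Strictly below 45: 6. Equal to 45: 2.
PR = (6 + 0.5·2)/9 × 100 = 77.8

77.8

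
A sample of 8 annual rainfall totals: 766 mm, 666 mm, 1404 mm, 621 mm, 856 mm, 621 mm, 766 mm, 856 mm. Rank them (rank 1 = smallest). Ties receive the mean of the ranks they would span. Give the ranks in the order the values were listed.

4.5, 3, 8, 1.5, 6.5, 1.5, 4.5, 6.5

Sorted (ascending): 621, 621, 666, 766, 766, 856, 856, 1404
The 2 values of 621 occupy positions 1–2 → average rank (1+2)/2 = 1.5.
The 2 values of 766 occupy positions 4–5 → average rank (4+5)/2 = 4.5.
The 2 values of 856 occupy positions 6–7 → average rank (6+7)/2 = 6.5.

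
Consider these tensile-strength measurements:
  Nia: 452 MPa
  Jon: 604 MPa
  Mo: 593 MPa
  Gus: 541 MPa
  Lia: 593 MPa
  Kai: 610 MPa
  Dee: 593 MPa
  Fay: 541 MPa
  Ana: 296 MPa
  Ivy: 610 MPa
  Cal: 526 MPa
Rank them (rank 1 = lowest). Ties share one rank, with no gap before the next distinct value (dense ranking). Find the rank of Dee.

5

Sorted (ascending): 296, 452, 526, 541, 541, 593, 593, 593, 604, 610, 610
The 2 values of 541 share dense rank 4.
The 3 values of 593 share dense rank 5.
The 2 values of 610 share dense rank 7.
Remaining distinct values take the next consecutive integers.
Dee has value 593 MPa → rank 5.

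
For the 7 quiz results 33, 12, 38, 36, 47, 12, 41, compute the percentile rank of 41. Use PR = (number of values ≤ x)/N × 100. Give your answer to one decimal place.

85.7

N = 7.
Strictly below 41: 5. Equal to 41: 1.
PR = 6/7 × 100 = 85.7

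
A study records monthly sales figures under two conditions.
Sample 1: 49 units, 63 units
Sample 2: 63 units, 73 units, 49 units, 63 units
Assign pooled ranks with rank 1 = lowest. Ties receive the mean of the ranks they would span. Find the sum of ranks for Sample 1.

Sorted (ascending): 49, 49, 63, 63, 63, 73
The 2 values of 49 occupy positions 1–2 → average rank (1+2)/2 = 1.5.
The 3 values of 63 occupy positions 3–5 → average rank 4.
Sample 1 values → pooled ranks: 49→1.5, 63→4
Rank sum = 1.5 + 4 = 5.5

5.5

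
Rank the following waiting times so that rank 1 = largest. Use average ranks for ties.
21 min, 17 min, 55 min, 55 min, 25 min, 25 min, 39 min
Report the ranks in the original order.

Sorted (descending): 55, 55, 39, 25, 25, 21, 17
The 2 values of 55 occupy positions 1–2 → average rank (1+2)/2 = 1.5.
The 2 values of 25 occupy positions 4–5 → average rank (4+5)/2 = 4.5.

6, 7, 1.5, 1.5, 4.5, 4.5, 3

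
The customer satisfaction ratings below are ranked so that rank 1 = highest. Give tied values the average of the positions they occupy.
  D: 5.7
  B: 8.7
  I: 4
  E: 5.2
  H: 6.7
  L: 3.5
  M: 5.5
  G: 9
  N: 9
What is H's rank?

4

Sorted (descending): 9, 9, 8.7, 6.7, 5.7, 5.5, 5.2, 4, 3.5
The 2 values of 9 occupy positions 1–2 → average rank (1+2)/2 = 1.5.
H has value 6.7 → rank 4.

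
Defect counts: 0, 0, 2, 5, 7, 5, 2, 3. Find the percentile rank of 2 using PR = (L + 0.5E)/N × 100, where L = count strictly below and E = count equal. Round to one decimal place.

37.5

N = 8.
Strictly below 2: 2. Equal to 2: 2.
PR = (2 + 0.5·2)/8 × 100 = 37.5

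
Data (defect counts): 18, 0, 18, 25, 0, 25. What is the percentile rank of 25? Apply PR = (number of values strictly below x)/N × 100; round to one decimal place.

N = 6.
Strictly below 25: 4. Equal to 25: 2.
PR = 4/6 × 100 = 66.7

66.7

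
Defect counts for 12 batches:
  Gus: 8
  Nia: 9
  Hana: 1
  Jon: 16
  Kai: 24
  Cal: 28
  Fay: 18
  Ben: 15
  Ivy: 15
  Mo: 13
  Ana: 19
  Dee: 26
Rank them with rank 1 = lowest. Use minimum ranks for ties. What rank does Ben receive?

5

Sorted (ascending): 1, 8, 9, 13, 15, 15, 16, 18, 19, 24, 26, 28
The 2 values of 15 occupy positions 5–6 → each gets rank 5.
Ben has value 15 → rank 5.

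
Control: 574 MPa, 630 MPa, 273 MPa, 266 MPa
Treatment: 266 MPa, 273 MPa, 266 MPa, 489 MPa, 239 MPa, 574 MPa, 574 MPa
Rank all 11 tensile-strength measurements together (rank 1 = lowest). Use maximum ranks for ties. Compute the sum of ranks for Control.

Sorted (ascending): 239, 266, 266, 266, 273, 273, 489, 574, 574, 574, 630
The 3 values of 266 occupy positions 2–4 → each gets rank 4.
The 2 values of 273 occupy positions 5–6 → each gets rank 6.
The 3 values of 574 occupy positions 8–10 → each gets rank 10.
Control values → pooled ranks: 574→10, 630→11, 273→6, 266→4
Rank sum = 10 + 11 + 6 + 4 = 31

31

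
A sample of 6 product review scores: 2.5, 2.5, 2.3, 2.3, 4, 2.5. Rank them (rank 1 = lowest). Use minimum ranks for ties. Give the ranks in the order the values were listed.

Sorted (ascending): 2.3, 2.3, 2.5, 2.5, 2.5, 4
The 2 values of 2.3 occupy positions 1–2 → each gets rank 1.
The 3 values of 2.5 occupy positions 3–5 → each gets rank 3.

3, 3, 1, 1, 6, 3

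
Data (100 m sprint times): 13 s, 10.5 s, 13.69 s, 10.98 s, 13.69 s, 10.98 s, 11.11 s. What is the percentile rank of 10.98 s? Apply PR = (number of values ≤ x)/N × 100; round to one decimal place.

42.9

N = 7.
Strictly below 10.98: 1. Equal to 10.98: 2.
PR = 3/7 × 100 = 42.9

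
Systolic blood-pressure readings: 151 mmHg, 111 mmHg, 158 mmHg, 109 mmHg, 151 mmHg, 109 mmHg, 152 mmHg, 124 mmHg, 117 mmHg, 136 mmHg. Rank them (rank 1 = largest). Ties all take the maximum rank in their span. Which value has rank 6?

Sorted (descending): 158, 152, 151, 151, 136, 124, 117, 111, 109, 109
The 2 values of 151 occupy positions 3–4 → each gets rank 4.
The 2 values of 109 occupy positions 9–10 → each gets rank 10.
Rank 6 → value 124.

124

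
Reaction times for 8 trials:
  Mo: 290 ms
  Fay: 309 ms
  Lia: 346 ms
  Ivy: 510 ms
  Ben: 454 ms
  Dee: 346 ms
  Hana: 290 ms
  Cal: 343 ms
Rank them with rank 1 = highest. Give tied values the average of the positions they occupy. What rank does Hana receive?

7.5

Sorted (descending): 510, 454, 346, 346, 343, 309, 290, 290
The 2 values of 346 occupy positions 3–4 → average rank (3+4)/2 = 3.5.
The 2 values of 290 occupy positions 7–8 → average rank (7+8)/2 = 7.5.
Hana has value 290 ms → rank 7.5.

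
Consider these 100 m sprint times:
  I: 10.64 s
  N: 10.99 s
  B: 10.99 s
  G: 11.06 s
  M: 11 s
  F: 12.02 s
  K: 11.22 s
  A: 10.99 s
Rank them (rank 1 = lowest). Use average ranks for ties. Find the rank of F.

Sorted (ascending): 10.64, 10.99, 10.99, 10.99, 11, 11.06, 11.22, 12.02
The 3 values of 10.99 occupy positions 2–4 → average rank 3.
F has value 12.02 s → rank 8.

8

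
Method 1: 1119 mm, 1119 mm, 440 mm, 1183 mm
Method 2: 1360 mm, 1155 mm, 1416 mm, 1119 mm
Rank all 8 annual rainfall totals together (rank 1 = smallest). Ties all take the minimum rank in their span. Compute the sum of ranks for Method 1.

11

Sorted (ascending): 440, 1119, 1119, 1119, 1155, 1183, 1360, 1416
The 3 values of 1119 occupy positions 2–4 → each gets rank 2.
Method 1 values → pooled ranks: 1119→2, 1119→2, 440→1, 1183→6
Rank sum = 2 + 2 + 1 + 6 = 11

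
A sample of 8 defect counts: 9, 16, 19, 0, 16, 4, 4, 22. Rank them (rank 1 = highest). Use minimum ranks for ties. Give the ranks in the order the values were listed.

Sorted (descending): 22, 19, 16, 16, 9, 4, 4, 0
The 2 values of 16 occupy positions 3–4 → each gets rank 3.
The 2 values of 4 occupy positions 6–7 → each gets rank 6.

5, 3, 2, 8, 3, 6, 6, 1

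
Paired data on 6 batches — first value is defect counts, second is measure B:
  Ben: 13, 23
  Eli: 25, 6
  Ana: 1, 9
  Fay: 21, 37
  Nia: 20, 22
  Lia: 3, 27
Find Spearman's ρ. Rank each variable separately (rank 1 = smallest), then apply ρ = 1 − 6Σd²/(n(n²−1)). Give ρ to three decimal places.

Ranks of variable 1: 3, 6, 1, 5, 4, 2
Ranks of variable 2: 4, 1, 2, 6, 3, 5
d = r₁ − r₂: -1, 5, -1, -1, 1, -3
d²: 1, 25, 1, 1, 1, 9; Σd² = 38
ρ = 1 − 6·38/(6·35) = 1 − 228/210 = -0.086

-0.086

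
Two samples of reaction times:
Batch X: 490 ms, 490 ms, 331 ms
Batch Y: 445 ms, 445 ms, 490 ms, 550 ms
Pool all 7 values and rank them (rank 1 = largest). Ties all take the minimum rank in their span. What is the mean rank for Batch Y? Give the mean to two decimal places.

Sorted (descending): 550, 490, 490, 490, 445, 445, 331
The 3 values of 490 occupy positions 2–4 → each gets rank 2.
The 2 values of 445 occupy positions 5–6 → each gets rank 5.
Batch Y values → pooled ranks: 445→5, 445→5, 490→2, 550→1
Mean rank = (5 + 5 + 2 + 1) / 4 = 3.25

3.25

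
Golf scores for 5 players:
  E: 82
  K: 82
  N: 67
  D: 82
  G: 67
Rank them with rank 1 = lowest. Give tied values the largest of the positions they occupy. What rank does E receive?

5

Sorted (ascending): 67, 67, 82, 82, 82
The 2 values of 67 occupy positions 1–2 → each gets rank 2.
The 3 values of 82 occupy positions 3–5 → each gets rank 5.
E has value 82 → rank 5.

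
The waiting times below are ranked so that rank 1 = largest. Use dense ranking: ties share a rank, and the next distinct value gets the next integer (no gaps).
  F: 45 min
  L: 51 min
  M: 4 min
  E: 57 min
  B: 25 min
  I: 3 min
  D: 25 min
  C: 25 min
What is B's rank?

Sorted (descending): 57, 51, 45, 25, 25, 25, 4, 3
The 3 values of 25 share dense rank 4.
Remaining distinct values take the next consecutive integers.
B has value 25 min → rank 4.

4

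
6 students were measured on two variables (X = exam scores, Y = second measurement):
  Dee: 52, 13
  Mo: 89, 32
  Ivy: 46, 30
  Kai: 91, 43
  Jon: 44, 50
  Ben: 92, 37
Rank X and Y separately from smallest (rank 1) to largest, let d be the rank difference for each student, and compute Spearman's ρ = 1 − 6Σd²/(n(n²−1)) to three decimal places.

Ranks of variable 1: 3, 4, 2, 5, 1, 6
Ranks of variable 2: 1, 3, 2, 5, 6, 4
d = r₁ − r₂: 2, 1, 0, 0, -5, 2
d²: 4, 1, 0, 0, 25, 4; Σd² = 34
ρ = 1 − 6·34/(6·35) = 1 − 204/210 = 0.029

0.029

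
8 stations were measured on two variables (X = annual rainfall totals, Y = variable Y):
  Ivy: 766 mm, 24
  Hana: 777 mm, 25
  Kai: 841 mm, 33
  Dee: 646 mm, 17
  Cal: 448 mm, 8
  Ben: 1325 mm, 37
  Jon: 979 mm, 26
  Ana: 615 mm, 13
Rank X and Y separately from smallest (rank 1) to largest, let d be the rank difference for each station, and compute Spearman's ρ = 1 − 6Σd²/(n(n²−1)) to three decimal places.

0.976

Ranks of variable 1: 4, 5, 6, 3, 1, 8, 7, 2
Ranks of variable 2: 4, 5, 7, 3, 1, 8, 6, 2
d = r₁ − r₂: 0, 0, -1, 0, 0, 0, 1, 0
d²: 0, 0, 1, 0, 0, 0, 1, 0; Σd² = 2
ρ = 1 − 6·2/(8·63) = 1 − 12/504 = 0.976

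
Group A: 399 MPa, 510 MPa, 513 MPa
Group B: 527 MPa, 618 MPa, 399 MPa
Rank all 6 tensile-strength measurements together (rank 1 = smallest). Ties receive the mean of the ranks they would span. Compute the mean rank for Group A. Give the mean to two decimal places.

2.83

Sorted (ascending): 399, 399, 510, 513, 527, 618
The 2 values of 399 occupy positions 1–2 → average rank (1+2)/2 = 1.5.
Group A values → pooled ranks: 399→1.5, 510→3, 513→4
Mean rank = (1.5 + 3 + 4) / 3 = 2.83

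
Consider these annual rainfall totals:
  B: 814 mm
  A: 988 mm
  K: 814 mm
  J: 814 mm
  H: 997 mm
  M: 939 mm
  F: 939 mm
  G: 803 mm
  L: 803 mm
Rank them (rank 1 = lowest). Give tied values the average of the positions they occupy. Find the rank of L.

Sorted (ascending): 803, 803, 814, 814, 814, 939, 939, 988, 997
The 2 values of 803 occupy positions 1–2 → average rank (1+2)/2 = 1.5.
The 3 values of 814 occupy positions 3–5 → average rank 4.
The 2 values of 939 occupy positions 6–7 → average rank (6+7)/2 = 6.5.
L has value 803 mm → rank 1.5.

1.5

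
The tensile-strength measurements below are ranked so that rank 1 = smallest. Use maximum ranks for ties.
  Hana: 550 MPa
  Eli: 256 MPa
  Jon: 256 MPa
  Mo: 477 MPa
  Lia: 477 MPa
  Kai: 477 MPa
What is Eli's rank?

2

Sorted (ascending): 256, 256, 477, 477, 477, 550
The 2 values of 256 occupy positions 1–2 → each gets rank 2.
The 3 values of 477 occupy positions 3–5 → each gets rank 5.
Eli has value 256 MPa → rank 2.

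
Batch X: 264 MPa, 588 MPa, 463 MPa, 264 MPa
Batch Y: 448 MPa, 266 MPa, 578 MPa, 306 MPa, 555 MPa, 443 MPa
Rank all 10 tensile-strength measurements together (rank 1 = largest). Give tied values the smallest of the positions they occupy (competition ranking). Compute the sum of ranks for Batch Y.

Sorted (descending): 588, 578, 555, 463, 448, 443, 306, 266, 264, 264
The 2 values of 264 occupy positions 9–10 → each gets rank 9.
Batch Y values → pooled ranks: 448→5, 266→8, 578→2, 306→7, 555→3, 443→6
Rank sum = 5 + 8 + 2 + 7 + 3 + 6 = 31

31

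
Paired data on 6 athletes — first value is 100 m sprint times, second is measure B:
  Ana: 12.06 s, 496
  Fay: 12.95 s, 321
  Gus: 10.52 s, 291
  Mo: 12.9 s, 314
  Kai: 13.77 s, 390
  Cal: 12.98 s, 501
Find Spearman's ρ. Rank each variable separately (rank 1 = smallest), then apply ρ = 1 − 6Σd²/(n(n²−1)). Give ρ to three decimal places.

Ranks of variable 1: 2, 4, 1, 3, 6, 5
Ranks of variable 2: 5, 3, 1, 2, 4, 6
d = r₁ − r₂: -3, 1, 0, 1, 2, -1
d²: 9, 1, 0, 1, 4, 1; Σd² = 16
ρ = 1 − 6·16/(6·35) = 1 − 96/210 = 0.543

0.543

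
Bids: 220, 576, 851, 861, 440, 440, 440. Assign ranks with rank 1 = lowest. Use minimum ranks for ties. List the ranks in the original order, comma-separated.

Sorted (ascending): 220, 440, 440, 440, 576, 851, 861
The 3 values of 440 occupy positions 2–4 → each gets rank 2.

1, 5, 6, 7, 2, 2, 2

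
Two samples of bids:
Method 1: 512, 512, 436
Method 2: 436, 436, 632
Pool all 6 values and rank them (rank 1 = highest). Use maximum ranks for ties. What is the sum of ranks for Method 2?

13

Sorted (descending): 632, 512, 512, 436, 436, 436
The 2 values of 512 occupy positions 2–3 → each gets rank 3.
The 3 values of 436 occupy positions 4–6 → each gets rank 6.
Method 2 values → pooled ranks: 436→6, 436→6, 632→1
Rank sum = 6 + 6 + 1 = 13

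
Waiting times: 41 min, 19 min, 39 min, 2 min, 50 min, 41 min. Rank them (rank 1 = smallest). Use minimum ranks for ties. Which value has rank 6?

50

Sorted (ascending): 2, 19, 39, 41, 41, 50
The 2 values of 41 occupy positions 4–5 → each gets rank 4.
Rank 6 → value 50.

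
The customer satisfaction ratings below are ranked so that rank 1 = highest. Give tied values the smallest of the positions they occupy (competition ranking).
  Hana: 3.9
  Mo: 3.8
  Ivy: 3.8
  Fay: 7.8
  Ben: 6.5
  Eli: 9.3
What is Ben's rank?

3

Sorted (descending): 9.3, 7.8, 6.5, 3.9, 3.8, 3.8
The 2 values of 3.8 occupy positions 5–6 → each gets rank 5.
Ben has value 6.5 → rank 3.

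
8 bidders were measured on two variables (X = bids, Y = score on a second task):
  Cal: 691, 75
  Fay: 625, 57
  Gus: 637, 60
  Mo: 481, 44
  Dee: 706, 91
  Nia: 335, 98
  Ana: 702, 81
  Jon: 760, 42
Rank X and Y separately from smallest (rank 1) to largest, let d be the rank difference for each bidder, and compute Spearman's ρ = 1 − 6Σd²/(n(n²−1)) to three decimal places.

Ranks of variable 1: 5, 3, 4, 2, 7, 1, 6, 8
Ranks of variable 2: 5, 3, 4, 2, 7, 8, 6, 1
d = r₁ − r₂: 0, 0, 0, 0, 0, -7, 0, 7
d²: 0, 0, 0, 0, 0, 49, 0, 49; Σd² = 98
ρ = 1 − 6·98/(8·63) = 1 − 588/504 = -0.167

-0.167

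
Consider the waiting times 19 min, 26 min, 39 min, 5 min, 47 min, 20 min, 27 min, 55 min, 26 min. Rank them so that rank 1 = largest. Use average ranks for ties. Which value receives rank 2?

47

Sorted (descending): 55, 47, 39, 27, 26, 26, 20, 19, 5
The 2 values of 26 occupy positions 5–6 → average rank (5+6)/2 = 5.5.
Rank 2 → value 47.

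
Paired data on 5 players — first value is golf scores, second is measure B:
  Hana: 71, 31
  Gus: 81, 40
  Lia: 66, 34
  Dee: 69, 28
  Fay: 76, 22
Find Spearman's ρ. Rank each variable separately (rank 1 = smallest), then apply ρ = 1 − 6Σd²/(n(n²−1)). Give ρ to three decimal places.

0.100

Ranks of variable 1: 3, 5, 1, 2, 4
Ranks of variable 2: 3, 5, 4, 2, 1
d = r₁ − r₂: 0, 0, -3, 0, 3
d²: 0, 0, 9, 0, 9; Σd² = 18
ρ = 1 − 6·18/(5·24) = 1 − 108/120 = 0.100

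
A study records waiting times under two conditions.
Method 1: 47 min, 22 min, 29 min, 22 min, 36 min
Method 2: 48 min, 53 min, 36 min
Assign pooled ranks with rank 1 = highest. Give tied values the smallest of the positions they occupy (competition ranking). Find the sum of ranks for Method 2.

7

Sorted (descending): 53, 48, 47, 36, 36, 29, 22, 22
The 2 values of 36 occupy positions 4–5 → each gets rank 4.
The 2 values of 22 occupy positions 7–8 → each gets rank 7.
Method 2 values → pooled ranks: 48→2, 53→1, 36→4
Rank sum = 2 + 1 + 4 = 7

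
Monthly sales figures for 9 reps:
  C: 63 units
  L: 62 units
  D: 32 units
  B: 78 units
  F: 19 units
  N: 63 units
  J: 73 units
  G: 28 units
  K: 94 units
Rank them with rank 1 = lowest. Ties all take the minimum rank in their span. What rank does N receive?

Sorted (ascending): 19, 28, 32, 62, 63, 63, 73, 78, 94
The 2 values of 63 occupy positions 5–6 → each gets rank 5.
N has value 63 units → rank 5.

5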